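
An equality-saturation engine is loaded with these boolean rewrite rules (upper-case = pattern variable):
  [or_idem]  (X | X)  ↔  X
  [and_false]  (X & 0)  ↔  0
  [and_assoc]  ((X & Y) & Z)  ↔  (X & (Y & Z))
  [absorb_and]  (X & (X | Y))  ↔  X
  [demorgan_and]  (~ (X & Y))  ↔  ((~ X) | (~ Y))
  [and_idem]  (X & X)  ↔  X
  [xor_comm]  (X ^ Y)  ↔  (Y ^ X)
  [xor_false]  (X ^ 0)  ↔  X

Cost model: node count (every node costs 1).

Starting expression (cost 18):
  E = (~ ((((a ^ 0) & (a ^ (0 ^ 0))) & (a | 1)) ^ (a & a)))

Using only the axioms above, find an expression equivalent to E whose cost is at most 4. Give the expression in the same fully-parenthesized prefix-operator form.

(~ (a ^ a))   [cost 4]

1. [xor_false →] (0 ^ 0)  →  0;  E = (~ ((((a ^ 0) & (a ^ 0)) & (a | 1)) ^ (a & a)))
2. [and_idem →] ((a ^ 0) & (a ^ 0))  →  (a ^ 0);  E = (~ (((a ^ 0) & (a | 1)) ^ (a & a)))
3. [xor_false →] (a ^ 0)  →  a;  E = (~ ((a & (a | 1)) ^ (a & a)))
4. [and_idem →] (a & a)  →  a;  E = (~ ((a & (a | 1)) ^ a))
5. [absorb_and →] (a & (a | 1))  →  a;  cost 4 ≤ 4, done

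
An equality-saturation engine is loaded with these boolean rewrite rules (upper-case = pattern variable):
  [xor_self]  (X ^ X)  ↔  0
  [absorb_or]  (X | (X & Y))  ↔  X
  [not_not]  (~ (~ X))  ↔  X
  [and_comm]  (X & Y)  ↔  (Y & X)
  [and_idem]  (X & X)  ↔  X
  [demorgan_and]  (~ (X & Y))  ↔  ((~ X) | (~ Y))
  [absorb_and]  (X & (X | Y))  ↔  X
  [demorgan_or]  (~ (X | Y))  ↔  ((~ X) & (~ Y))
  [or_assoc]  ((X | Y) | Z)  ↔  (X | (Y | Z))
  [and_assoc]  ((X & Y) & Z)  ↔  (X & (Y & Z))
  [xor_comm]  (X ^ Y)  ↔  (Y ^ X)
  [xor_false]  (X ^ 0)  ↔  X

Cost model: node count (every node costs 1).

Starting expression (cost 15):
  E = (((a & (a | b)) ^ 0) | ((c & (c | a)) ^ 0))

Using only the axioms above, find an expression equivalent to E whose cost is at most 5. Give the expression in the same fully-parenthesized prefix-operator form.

((a ^ 0) | c)   [cost 5]

(1) (a & (a | b))  =[absorb_and →]=  a    ⊢ ((a ^ 0) | ((c & (c | a)) ^ 0))
(2) ((c & (c | a)) ^ 0)  =[xor_false →]=  (c & (c | a))    ⊢ ((a ^ 0) | (c & (c | a)))
(3) (c & (c | a))  =[absorb_and →]=  c    ⊢ cost 5, within 5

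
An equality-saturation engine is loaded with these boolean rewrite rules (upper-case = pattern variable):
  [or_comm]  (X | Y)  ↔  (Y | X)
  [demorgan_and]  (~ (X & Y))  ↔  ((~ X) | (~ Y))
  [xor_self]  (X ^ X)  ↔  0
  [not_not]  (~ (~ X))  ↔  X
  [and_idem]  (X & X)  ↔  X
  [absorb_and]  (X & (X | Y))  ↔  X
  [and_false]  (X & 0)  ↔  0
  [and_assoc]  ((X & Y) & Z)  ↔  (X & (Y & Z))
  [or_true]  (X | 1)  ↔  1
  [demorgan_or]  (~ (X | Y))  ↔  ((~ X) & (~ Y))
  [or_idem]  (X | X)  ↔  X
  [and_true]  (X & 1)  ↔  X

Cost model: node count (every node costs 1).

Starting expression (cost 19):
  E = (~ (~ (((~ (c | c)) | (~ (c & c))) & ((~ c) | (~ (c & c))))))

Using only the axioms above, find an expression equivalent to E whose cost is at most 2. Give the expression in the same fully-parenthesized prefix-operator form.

(1) (~ (~ (((~ (c | c)) | (~ (c & c))) & ((~ c) | (~ (c & c))))))  =[not_not →]=  (((~ (c | c)) | (~ (c & c))) & ((~ c) | (~ (c & c))))
(2) (c | c)  =[or_idem →]=  c    ⊢ (((~ c) | (~ (c & c))) & ((~ c) | (~ (c & c))))
(3) (((~ c) | (~ (c & c))) & ((~ c) | (~ (c & c))))  =[and_idem →]=  ((~ c) | (~ (c & c)))
(4) (c & c)  =[and_idem →]=  c    ⊢ ((~ c) | (~ c))
(5) ((~ c) | (~ c))  =[or_idem →]=  (~ c)    ⊢ cost 2, within 2

(~ c)   [cost 2]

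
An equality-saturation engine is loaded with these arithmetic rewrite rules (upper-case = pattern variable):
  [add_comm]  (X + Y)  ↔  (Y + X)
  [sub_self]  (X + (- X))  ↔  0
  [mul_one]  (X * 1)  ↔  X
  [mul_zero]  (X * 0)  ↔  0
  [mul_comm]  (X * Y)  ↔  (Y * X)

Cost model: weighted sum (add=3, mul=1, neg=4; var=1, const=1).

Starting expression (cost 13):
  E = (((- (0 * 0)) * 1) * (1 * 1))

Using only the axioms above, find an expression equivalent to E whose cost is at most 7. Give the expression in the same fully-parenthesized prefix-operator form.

(- (0 * 0))   [cost 7]

1. [mul_one →] ((- (0 * 0)) * 1)  →  (- (0 * 0));  E = ((- (0 * 0)) * (1 * 1))
2. [mul_one →] (1 * 1)  →  1;  E = ((- (0 * 0)) * 1)
3. [mul_one →] ((- (0 * 0)) * 1)  →  (- (0 * 0));  cost 7 ≤ 7, done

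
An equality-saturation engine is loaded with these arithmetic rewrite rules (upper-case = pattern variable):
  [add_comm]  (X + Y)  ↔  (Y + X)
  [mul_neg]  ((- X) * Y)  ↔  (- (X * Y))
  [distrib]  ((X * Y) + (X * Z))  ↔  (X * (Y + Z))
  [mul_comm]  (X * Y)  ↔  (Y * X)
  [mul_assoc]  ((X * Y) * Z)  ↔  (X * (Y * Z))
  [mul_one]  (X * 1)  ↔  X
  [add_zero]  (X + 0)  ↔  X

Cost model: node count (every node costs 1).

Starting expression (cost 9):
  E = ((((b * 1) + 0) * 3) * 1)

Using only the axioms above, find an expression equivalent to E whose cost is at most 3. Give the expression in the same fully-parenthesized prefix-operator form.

(b * 3)   [cost 3]

1. [mul_one →] (b * 1)  →  b;  E = (((b + 0) * 3) * 1)
2. [mul_one →] (((b + 0) * 3) * 1)  →  ((b + 0) * 3)
3. [add_zero →] (b + 0)  →  b;  cost 3 ≤ 3, done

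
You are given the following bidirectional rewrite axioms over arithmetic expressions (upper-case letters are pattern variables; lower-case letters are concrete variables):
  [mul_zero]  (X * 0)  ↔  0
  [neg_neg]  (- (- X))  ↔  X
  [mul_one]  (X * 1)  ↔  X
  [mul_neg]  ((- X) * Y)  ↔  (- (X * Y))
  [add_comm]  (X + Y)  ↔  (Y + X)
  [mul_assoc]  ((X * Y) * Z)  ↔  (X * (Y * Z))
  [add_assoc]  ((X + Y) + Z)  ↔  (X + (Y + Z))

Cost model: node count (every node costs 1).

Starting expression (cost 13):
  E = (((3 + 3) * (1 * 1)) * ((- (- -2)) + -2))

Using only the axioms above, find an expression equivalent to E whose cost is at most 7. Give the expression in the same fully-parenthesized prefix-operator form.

((3 + 3) * (-2 + -2))   [cost 7]

(1) (1 * 1)  =[mul_one →]=  1    ⊢ (((3 + 3) * 1) * ((- (- -2)) + -2))
(2) (- (- -2))  =[neg_neg →]=  -2    ⊢ (((3 + 3) * 1) * (-2 + -2))
(3) ((3 + 3) * 1)  =[mul_one →]=  (3 + 3)    ⊢ cost 7, within 7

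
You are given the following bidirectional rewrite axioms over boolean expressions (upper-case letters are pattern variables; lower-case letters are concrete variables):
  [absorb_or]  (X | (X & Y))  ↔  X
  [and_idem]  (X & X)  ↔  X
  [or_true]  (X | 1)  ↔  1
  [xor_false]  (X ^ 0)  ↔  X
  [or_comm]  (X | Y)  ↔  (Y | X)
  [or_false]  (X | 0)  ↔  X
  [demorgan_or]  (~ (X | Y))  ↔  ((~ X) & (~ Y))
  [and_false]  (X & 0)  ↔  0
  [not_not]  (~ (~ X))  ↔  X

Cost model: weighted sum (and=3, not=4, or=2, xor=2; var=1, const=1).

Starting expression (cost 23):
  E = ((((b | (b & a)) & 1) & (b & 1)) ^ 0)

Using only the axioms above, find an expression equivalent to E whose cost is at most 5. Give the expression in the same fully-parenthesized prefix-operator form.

1. [absorb_or →] (b | (b & a))  →  b;  E = (((b & 1) & (b & 1)) ^ 0)
2. [xor_false →] (((b & 1) & (b & 1)) ^ 0)  →  ((b & 1) & (b & 1))
3. [and_idem →] ((b & 1) & (b & 1))  →  (b & 1);  cost 5 ≤ 5, done

(b & 1)   [cost 5]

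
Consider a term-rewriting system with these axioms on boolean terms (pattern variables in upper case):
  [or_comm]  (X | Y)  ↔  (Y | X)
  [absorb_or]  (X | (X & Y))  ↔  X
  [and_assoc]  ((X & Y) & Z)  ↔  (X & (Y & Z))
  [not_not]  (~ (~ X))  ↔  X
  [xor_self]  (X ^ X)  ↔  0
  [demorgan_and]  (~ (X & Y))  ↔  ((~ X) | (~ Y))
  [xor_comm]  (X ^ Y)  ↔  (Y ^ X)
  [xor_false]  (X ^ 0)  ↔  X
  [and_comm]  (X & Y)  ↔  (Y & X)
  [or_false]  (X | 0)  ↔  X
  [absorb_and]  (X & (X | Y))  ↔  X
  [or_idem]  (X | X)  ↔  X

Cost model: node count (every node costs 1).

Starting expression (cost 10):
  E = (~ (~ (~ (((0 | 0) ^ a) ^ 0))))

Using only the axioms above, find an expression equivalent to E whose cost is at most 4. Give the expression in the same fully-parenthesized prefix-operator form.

step 1: or_idem (→) rewrites (0 | 0) into 0, now (~ (~ (~ ((0 ^ a) ^ 0))))
step 2: not_not (→) rewrites (~ (~ (~ ((0 ^ a) ^ 0)))) into (~ ((0 ^ a) ^ 0))
step 3: xor_false (→) rewrites ((0 ^ a) ^ 0) into (0 ^ a), reaching cost 4 (bound 4)

(~ (0 ^ a))   [cost 4]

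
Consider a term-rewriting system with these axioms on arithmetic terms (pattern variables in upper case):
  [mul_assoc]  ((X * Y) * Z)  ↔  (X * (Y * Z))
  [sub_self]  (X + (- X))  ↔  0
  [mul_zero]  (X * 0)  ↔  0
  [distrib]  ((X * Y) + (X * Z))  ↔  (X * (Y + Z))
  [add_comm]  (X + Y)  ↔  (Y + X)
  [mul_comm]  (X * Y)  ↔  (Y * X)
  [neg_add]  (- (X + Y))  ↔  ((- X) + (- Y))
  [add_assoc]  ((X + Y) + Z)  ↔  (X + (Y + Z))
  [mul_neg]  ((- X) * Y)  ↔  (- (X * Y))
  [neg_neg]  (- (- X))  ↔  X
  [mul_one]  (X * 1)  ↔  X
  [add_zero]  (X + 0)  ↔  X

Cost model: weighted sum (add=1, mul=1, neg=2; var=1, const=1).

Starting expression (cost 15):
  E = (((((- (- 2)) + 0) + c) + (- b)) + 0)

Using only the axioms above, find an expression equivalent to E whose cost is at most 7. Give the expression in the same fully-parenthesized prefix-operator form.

((2 + c) + (- b))   [cost 7]

1. [add_zero →] ((- (- 2)) + 0)  →  (- (- 2));  E = ((((- (- 2)) + c) + (- b)) + 0)
2. [add_zero →] ((((- (- 2)) + c) + (- b)) + 0)  →  (((- (- 2)) + c) + (- b))
3. [neg_neg →] (- (- 2))  →  2;  cost 7 ≤ 7, done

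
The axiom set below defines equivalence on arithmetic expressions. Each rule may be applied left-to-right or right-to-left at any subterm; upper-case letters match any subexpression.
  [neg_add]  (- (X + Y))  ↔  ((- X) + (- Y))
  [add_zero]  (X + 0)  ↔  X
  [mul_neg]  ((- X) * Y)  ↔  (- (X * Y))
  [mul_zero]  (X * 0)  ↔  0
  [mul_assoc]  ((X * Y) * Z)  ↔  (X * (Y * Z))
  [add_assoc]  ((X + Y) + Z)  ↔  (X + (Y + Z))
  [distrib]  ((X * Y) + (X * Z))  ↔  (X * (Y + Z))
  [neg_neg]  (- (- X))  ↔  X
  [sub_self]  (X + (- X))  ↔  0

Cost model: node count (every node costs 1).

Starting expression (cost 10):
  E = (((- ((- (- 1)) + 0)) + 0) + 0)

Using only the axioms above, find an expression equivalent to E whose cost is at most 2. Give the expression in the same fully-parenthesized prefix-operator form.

1. [add_zero →] ((- ((- (- 1)) + 0)) + 0)  →  (- ((- (- 1)) + 0));  E = ((- ((- (- 1)) + 0)) + 0)
2. [add_zero →] ((- (- 1)) + 0)  →  (- (- 1));  E = ((- (- (- 1))) + 0)
3. [add_zero →] ((- (- (- 1))) + 0)  →  (- (- (- 1)))
4. [neg_neg →] (- (- (- 1)))  →  (- 1);  cost 2 ≤ 2, done

(- 1)   [cost 2]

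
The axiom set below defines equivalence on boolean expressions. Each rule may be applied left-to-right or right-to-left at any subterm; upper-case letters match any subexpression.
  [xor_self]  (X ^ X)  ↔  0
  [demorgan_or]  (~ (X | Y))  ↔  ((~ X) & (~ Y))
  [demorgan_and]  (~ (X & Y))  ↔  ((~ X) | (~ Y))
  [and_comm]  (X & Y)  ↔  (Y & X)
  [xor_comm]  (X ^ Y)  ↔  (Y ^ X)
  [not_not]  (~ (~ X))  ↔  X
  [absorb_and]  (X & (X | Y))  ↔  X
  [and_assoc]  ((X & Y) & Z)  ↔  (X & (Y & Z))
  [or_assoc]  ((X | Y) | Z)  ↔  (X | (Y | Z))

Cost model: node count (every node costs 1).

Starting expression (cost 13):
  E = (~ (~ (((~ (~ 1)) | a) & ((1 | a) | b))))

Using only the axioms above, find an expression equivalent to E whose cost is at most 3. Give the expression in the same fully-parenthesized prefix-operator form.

(1 | a)   [cost 3]

1. [not_not →] (~ (~ 1))  →  1;  E = (~ (~ ((1 | a) & ((1 | a) | b))))
2. [absorb_and →] ((1 | a) & ((1 | a) | b))  →  (1 | a);  E = (~ (~ (1 | a)))
3. [not_not →] (~ (~ (1 | a)))  →  (1 | a);  cost 3 ≤ 3, done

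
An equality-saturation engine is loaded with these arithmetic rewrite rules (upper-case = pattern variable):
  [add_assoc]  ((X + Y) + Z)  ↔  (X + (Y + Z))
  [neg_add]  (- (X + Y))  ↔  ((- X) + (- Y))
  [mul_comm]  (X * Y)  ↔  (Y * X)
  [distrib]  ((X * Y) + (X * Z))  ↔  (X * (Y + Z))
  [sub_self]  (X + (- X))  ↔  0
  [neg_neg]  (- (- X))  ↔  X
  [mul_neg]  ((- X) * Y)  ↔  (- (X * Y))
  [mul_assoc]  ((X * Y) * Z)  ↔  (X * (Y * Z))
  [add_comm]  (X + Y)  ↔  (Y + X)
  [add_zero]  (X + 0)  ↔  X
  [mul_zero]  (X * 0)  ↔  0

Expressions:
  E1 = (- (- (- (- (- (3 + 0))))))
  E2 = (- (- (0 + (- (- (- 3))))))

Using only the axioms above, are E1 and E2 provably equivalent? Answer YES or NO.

(1) (- (- (- (- (- (3 + 0))))))  =[neg_neg →]=  (- (- (- (3 + 0))))
(2) (- (- (- (3 + 0))))  =[neg_neg →]=  (- (3 + 0))
(3) (3 + 0)  =[add_zero →]=  3    ⊢ (- 3)
(4) 3  =[neg_neg ←]=  (- (- 3))    ⊢ (- (- (- 3)))
(5) (- 3)  =[add_zero ←]=  ((- 3) + 0)    ⊢ (- (- ((- 3) + 0)))
(6) ((- 3) + 0)  =[add_comm →]=  (0 + (- 3))    ⊢ (- (- (0 + (- 3))))
(7) 3  =[neg_neg ←]=  (- (- 3))    ⊢ E2

YES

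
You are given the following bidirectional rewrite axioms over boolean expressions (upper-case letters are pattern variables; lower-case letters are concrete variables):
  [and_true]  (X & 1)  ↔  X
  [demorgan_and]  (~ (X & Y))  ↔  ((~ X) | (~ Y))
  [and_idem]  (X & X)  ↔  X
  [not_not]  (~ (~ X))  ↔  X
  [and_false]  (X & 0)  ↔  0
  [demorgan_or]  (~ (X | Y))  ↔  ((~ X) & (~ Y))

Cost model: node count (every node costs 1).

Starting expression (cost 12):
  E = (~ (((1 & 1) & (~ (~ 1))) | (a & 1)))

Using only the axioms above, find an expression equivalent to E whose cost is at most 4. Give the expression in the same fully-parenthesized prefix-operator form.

(~ (1 | a))   [cost 4]

step 1: not_not (→) rewrites (~ (~ 1)) into 1, now (~ (((1 & 1) & 1) | (a & 1)))
step 2: and_true (→) rewrites ((1 & 1) & 1) into (1 & 1), now (~ ((1 & 1) | (a & 1)))
step 3: and_true (→) rewrites (1 & 1) into 1, now (~ (1 | (a & 1)))
step 4: and_true (→) rewrites (a & 1) into a, reaching cost 4 (bound 4)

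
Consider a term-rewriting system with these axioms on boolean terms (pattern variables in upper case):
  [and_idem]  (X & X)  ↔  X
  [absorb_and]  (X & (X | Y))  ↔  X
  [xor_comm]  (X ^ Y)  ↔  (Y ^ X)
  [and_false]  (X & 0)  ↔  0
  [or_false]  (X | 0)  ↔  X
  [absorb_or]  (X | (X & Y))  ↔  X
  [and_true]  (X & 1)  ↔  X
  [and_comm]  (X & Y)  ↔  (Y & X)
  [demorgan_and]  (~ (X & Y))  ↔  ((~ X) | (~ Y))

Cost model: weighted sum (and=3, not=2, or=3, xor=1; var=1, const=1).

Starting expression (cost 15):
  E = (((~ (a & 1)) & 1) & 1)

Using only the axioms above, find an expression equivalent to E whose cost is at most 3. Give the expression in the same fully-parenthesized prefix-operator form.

step 1: and_true (→) rewrites ((~ (a & 1)) & 1) into (~ (a & 1)), now ((~ (a & 1)) & 1)
step 2: and_true (→) rewrites (a & 1) into a, now ((~ a) & 1)
step 3: and_true (→) rewrites ((~ a) & 1) into (~ a), reaching cost 3 (bound 3)

(~ a)   [cost 3]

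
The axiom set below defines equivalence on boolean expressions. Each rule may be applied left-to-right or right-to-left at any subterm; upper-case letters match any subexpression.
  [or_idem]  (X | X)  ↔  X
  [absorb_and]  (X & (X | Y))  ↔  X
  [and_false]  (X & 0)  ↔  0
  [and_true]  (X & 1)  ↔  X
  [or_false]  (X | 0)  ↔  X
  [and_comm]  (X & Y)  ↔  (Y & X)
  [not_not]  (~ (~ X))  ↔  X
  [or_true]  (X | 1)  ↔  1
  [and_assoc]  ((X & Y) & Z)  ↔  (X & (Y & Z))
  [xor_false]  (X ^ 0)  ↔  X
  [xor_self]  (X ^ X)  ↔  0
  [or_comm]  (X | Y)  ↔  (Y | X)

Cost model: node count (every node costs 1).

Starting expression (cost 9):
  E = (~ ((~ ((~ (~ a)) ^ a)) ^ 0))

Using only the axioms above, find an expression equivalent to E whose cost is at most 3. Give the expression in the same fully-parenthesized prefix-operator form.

(1) ((~ ((~ (~ a)) ^ a)) ^ 0)  =[xor_false →]=  (~ ((~ (~ a)) ^ a))    ⊢ (~ (~ ((~ (~ a)) ^ a)))
(2) (~ (~ ((~ (~ a)) ^ a)))  =[not_not →]=  ((~ (~ a)) ^ a)
(3) (~ (~ a))  =[not_not →]=  a    ⊢ cost 3, within 3

(a ^ a)   [cost 3]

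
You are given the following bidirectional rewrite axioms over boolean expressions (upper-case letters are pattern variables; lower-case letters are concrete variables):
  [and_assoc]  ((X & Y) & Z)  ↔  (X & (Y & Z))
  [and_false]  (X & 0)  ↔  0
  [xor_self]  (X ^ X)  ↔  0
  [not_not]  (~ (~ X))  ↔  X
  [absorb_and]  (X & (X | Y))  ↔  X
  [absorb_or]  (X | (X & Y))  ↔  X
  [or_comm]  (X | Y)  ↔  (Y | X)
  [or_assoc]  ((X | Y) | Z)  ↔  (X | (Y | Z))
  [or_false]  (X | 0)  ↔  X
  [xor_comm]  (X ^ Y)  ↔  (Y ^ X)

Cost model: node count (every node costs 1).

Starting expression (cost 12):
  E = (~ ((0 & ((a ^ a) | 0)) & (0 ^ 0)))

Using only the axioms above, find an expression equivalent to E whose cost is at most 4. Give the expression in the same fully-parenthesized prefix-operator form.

(~ (0 & 0))   [cost 4]

step 1: xor_self (→) rewrites (0 ^ 0) into 0, now (~ ((0 & ((a ^ a) | 0)) & 0))
step 2: xor_self (→) rewrites (a ^ a) into 0, now (~ ((0 & (0 | 0)) & 0))
step 3: absorb_and (→) rewrites (0 & (0 | 0)) into 0, reaching cost 4 (bound 4)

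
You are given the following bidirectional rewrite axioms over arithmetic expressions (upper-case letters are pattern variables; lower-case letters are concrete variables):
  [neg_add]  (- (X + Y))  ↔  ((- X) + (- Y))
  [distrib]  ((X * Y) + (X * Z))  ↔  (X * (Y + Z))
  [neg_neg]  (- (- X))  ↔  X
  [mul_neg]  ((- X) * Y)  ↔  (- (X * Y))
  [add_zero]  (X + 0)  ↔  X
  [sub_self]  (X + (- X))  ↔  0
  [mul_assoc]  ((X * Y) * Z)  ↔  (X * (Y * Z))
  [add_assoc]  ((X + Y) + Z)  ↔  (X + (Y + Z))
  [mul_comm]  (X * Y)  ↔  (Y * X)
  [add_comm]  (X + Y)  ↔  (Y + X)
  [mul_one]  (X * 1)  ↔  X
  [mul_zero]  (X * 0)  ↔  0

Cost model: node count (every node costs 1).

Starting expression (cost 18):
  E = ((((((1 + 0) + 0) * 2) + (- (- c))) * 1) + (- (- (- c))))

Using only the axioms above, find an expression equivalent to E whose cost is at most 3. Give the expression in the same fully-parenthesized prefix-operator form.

(1 * 2)   [cost 3]

1. [mul_one →] (((((1 + 0) + 0) * 2) + (- (- c))) * 1)  →  ((((1 + 0) + 0) * 2) + (- (- c)));  E = (((((1 + 0) + 0) * 2) + (- (- c))) + (- (- (- c))))
2. [add_zero →] ((1 + 0) + 0)  →  (1 + 0);  E = ((((1 + 0) * 2) + (- (- c))) + (- (- (- c))))
3. [add_zero →] (1 + 0)  →  1;  E = (((1 * 2) + (- (- c))) + (- (- (- c))))
4. [neg_neg →] (- (- c))  →  c;  E = (((1 * 2) + c) + (- (- (- c))))
5. [neg_neg →] (- (- (- c)))  →  (- c);  E = (((1 * 2) + c) + (- c))
6. [add_assoc →] (((1 * 2) + c) + (- c))  →  ((1 * 2) + (c + (- c)))
7. [sub_self →] (c + (- c))  →  0;  E = ((1 * 2) + 0)
8. [add_zero →] ((1 * 2) + 0)  →  (1 * 2);  cost 3 ≤ 3, done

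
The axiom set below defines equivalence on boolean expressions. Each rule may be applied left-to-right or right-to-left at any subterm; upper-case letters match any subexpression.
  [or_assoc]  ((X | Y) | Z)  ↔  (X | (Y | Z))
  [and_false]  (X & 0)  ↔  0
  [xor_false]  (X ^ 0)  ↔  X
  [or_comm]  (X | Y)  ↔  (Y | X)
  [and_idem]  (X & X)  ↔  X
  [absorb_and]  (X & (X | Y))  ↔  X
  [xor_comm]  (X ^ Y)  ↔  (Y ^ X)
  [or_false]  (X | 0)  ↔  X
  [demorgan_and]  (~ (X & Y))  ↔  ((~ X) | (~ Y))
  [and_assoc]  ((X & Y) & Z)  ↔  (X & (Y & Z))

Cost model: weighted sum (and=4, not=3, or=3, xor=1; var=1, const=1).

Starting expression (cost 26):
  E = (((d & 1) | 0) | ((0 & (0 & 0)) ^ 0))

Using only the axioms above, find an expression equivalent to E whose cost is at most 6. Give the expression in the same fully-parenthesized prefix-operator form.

(d & 1)   [cost 6]

(1) (0 & 0)  =[and_idem →]=  0    ⊢ (((d & 1) | 0) | ((0 & 0) ^ 0))
(2) (0 & 0)  =[and_idem →]=  0    ⊢ (((d & 1) | 0) | (0 ^ 0))
(3) (0 ^ 0)  =[xor_false →]=  0    ⊢ (((d & 1) | 0) | 0)
(4) ((d & 1) | 0)  =[or_false →]=  (d & 1)    ⊢ ((d & 1) | 0)
(5) ((d & 1) | 0)  =[or_false →]=  (d & 1)    ⊢ cost 6, within 6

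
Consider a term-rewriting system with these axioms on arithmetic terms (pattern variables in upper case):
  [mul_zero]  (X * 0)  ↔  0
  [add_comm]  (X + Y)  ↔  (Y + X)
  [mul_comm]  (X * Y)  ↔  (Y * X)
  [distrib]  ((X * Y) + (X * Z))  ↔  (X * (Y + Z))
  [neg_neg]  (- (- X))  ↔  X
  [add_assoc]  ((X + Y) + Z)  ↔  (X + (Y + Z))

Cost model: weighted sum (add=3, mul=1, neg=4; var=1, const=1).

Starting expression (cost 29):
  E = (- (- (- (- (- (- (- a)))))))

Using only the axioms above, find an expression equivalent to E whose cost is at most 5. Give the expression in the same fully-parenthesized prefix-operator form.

(- a)   [cost 5]

(1) (- (- (- (- (- (- (- a)))))))  =[neg_neg →]=  (- (- (- (- (- a)))))
(2) (- (- a))  =[neg_neg →]=  a    ⊢ (- (- (- a)))
(3) (- (- (- a)))  =[neg_neg →]=  (- a)    ⊢ cost 5, within 5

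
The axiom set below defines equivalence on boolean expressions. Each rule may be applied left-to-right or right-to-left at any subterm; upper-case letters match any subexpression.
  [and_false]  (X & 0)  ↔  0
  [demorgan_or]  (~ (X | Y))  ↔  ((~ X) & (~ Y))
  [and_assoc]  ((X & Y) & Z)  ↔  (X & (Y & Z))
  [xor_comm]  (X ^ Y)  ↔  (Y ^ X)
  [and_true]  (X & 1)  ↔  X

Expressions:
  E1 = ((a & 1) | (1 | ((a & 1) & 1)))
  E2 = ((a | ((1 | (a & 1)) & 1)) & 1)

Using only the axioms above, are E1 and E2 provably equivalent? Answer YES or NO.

YES

step 1: and_true (→) rewrites (a & 1) into a, now ((a & 1) | (1 | (a & 1)))
step 2: and_true (→) rewrites (a & 1) into a, now (a | (1 | (a & 1)))
step 3: and_true (→) rewrites (a & 1) into a, now (a | (1 | a))
step 4: and_true (←) rewrites (a | (1 | a)) into ((a | (1 | a)) & 1)
step 5: and_true (←) rewrites a into (a & 1), now ((a | (1 | (a & 1))) & 1)
step 6: and_true (←) rewrites (1 | (a & 1)) into ((1 | (a & 1)) & 1), which is E2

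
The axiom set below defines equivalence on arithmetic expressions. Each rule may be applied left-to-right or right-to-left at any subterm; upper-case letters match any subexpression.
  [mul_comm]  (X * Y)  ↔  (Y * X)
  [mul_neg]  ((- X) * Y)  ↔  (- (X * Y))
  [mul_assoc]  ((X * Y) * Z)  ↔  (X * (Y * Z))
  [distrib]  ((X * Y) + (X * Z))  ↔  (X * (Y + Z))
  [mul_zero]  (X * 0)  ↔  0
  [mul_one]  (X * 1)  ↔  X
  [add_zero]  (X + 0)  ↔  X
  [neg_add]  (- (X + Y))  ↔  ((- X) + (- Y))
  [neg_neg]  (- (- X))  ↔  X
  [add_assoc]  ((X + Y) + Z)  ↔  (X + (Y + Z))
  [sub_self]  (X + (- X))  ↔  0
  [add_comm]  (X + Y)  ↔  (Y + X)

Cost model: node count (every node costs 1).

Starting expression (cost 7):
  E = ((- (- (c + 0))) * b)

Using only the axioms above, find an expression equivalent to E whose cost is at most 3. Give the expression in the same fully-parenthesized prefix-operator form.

(1) (- (- (c + 0)))  =[neg_neg →]=  (c + 0)    ⊢ ((c + 0) * b)
(2) ((c + 0) * b)  =[mul_comm →]=  (b * (c + 0))
(3) (c + 0)  =[add_zero →]=  c    ⊢ cost 3, within 3

(b * c)   [cost 3]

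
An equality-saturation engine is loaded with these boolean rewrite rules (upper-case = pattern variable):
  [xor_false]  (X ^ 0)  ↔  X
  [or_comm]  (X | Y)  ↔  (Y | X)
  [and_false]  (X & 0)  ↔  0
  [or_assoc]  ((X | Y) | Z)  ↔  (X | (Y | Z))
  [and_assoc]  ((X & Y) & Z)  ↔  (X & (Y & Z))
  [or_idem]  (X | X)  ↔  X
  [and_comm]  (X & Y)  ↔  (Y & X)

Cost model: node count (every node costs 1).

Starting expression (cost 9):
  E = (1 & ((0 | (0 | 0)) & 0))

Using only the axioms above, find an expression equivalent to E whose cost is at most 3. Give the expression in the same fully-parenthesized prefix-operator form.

(1 & 0)   [cost 3]

(1) (0 | 0)  =[or_idem →]=  0    ⊢ (1 & ((0 | 0) & 0))
(2) (0 | 0)  =[or_idem →]=  0    ⊢ (1 & (0 & 0))
(3) (0 & 0)  =[and_false →]=  0    ⊢ cost 3, within 3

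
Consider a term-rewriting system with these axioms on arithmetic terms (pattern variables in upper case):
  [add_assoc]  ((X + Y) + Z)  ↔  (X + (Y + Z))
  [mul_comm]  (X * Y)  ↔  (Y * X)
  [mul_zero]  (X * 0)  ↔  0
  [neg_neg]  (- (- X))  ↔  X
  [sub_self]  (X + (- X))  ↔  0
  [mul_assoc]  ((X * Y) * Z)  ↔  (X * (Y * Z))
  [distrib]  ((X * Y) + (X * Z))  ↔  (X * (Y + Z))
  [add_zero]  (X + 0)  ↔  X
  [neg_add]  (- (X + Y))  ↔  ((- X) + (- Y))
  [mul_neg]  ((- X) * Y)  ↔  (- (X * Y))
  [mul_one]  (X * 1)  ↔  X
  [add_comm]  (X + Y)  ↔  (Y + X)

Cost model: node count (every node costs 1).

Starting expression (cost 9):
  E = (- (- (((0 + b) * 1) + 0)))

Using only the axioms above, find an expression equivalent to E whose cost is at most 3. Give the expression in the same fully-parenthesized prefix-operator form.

(1) ((0 + b) * 1)  =[mul_one →]=  (0 + b)    ⊢ (- (- ((0 + b) + 0)))
(2) ((0 + b) + 0)  =[add_zero →]=  (0 + b)    ⊢ (- (- (0 + b)))
(3) (- (- (0 + b)))  =[neg_neg →]=  (0 + b)    ⊢ cost 3, within 3

(0 + b)   [cost 3]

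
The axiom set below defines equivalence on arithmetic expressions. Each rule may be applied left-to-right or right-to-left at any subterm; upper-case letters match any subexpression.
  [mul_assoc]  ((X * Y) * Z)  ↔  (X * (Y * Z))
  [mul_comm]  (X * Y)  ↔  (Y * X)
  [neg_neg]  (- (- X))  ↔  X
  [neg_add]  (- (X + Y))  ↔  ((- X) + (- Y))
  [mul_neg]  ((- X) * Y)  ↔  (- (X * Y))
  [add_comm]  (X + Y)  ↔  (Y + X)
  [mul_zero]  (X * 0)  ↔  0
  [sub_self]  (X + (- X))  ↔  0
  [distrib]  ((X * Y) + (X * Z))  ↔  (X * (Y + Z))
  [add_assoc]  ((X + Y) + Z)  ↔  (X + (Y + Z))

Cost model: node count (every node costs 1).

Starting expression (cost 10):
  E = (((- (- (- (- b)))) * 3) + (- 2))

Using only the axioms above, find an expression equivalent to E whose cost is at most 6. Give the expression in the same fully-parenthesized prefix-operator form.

(1) (- (- b))  =[neg_neg →]=  b    ⊢ (((- (- b)) * 3) + (- 2))
(2) (- (- b))  =[neg_neg →]=  b    ⊢ cost 6, within 6

((b * 3) + (- 2))   [cost 6]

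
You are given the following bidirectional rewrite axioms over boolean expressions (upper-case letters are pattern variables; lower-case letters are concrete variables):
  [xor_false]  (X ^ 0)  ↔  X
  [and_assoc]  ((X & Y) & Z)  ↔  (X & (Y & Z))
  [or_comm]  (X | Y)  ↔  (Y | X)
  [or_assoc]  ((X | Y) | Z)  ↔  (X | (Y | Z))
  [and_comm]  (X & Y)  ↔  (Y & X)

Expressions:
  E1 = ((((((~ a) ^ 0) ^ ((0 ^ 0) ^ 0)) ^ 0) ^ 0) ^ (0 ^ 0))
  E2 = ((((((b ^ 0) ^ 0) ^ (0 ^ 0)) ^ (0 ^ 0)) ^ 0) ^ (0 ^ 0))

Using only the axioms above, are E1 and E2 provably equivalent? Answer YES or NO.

NO

The axioms are sound identities: if E1 ↔* E2 then E1 and E2 evaluate identically under any assignment.
Under a=0, b=0: E1 evaluates to 1, E2 to 0. Distinct ⇒ no rewrite sequence connects them.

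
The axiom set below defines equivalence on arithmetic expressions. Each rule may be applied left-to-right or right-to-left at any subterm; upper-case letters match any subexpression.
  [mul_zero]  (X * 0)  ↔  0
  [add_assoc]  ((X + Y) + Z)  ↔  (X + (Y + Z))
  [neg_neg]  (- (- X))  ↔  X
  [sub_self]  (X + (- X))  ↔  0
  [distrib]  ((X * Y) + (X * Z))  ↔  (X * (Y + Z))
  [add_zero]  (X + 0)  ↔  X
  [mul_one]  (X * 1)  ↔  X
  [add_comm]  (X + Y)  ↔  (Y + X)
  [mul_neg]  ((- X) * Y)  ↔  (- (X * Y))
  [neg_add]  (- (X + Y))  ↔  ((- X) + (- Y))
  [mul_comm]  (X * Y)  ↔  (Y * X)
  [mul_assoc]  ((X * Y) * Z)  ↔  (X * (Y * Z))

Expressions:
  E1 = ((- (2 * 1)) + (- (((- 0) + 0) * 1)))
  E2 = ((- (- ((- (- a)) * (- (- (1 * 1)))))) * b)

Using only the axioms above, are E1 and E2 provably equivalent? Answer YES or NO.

Every axiom is a valid identity, so a rewrite proof would force E1 and E2 to agree under every assignment.
At a=0, b=0: E1 = -2 but E2 = 0; they differ, so no derivation exists.

NO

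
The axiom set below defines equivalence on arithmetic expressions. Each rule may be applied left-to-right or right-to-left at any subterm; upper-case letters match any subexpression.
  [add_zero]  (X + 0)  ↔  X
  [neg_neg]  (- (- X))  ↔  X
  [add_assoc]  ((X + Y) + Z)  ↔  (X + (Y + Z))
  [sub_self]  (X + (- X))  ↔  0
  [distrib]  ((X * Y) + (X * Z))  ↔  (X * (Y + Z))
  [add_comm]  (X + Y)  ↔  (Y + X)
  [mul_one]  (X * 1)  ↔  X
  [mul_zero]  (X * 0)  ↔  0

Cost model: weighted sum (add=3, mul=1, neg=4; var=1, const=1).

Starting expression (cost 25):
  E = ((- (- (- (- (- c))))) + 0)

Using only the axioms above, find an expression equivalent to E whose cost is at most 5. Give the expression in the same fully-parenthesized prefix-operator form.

step 1: add_zero (→) rewrites ((- (- (- (- (- c))))) + 0) into (- (- (- (- (- c)))))
step 2: neg_neg (→) rewrites (- (- (- (- (- c))))) into (- (- (- c)))
step 3: neg_neg (→) rewrites (- (- (- c))) into (- c), reaching cost 5 (bound 5)

(- c)   [cost 5]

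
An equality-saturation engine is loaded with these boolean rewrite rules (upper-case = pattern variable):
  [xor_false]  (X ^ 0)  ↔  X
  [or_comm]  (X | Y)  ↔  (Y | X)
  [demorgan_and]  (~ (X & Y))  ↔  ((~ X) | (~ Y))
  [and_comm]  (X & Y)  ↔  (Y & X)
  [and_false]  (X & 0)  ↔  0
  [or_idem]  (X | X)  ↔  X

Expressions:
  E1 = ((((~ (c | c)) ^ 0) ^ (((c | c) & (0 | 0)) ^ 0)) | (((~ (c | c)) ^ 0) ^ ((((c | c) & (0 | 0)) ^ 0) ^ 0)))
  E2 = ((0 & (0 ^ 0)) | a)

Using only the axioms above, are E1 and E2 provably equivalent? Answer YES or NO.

NO

Every axiom is a valid identity, so a rewrite proof would force E1 and E2 to agree under every assignment.
At a=0, c=0: E1 = 1 but E2 = 0; they differ, so no derivation exists.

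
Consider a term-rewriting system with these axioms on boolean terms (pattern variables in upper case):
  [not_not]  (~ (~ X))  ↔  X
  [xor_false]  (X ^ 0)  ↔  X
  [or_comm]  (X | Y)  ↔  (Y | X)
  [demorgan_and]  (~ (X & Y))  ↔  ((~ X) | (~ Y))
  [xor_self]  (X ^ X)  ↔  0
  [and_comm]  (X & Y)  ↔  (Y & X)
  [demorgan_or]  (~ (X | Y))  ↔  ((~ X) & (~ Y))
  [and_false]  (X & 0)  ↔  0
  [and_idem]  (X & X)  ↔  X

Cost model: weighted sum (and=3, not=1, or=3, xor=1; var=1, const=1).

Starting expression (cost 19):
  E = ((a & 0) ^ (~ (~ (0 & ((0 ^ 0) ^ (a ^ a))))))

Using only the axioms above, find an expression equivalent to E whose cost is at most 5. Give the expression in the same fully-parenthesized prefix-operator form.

(a & 0)   [cost 5]

(1) (~ (~ (0 & ((0 ^ 0) ^ (a ^ a)))))  =[not_not →]=  (0 & ((0 ^ 0) ^ (a ^ a)))    ⊢ ((a & 0) ^ (0 & ((0 ^ 0) ^ (a ^ a))))
(2) (a ^ a)  =[xor_self →]=  0    ⊢ ((a & 0) ^ (0 & ((0 ^ 0) ^ 0)))
(3) ((0 ^ 0) ^ 0)  =[xor_false →]=  (0 ^ 0)    ⊢ ((a & 0) ^ (0 & (0 ^ 0)))
(4) (0 & (0 ^ 0))  =[and_comm →]=  ((0 ^ 0) & 0)    ⊢ ((a & 0) ^ ((0 ^ 0) & 0))
(5) (0 ^ 0)  =[xor_false →]=  0    ⊢ ((a & 0) ^ (0 & 0))
(6) (0 & 0)  =[and_idem →]=  0    ⊢ ((a & 0) ^ 0)
(7) ((a & 0) ^ 0)  =[xor_false →]=  (a & 0)    ⊢ cost 5, within 5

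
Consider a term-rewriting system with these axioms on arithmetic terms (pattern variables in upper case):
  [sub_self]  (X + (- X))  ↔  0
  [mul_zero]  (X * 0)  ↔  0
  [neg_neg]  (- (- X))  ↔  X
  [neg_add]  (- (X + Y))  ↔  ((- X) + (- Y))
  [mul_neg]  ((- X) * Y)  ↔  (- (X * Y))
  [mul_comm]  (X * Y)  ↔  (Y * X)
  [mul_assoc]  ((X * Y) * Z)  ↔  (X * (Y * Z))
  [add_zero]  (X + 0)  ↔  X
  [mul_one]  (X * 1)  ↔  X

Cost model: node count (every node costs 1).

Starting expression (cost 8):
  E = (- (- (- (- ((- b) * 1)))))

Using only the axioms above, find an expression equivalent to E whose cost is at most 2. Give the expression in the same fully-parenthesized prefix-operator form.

(1) (- (- (- (- ((- b) * 1)))))  =[neg_neg →]=  (- (- ((- b) * 1)))
(2) ((- b) * 1)  =[mul_one →]=  (- b)    ⊢ (- (- (- b)))
(3) (- (- b))  =[neg_neg →]=  b    ⊢ cost 2, within 2

(- b)   [cost 2]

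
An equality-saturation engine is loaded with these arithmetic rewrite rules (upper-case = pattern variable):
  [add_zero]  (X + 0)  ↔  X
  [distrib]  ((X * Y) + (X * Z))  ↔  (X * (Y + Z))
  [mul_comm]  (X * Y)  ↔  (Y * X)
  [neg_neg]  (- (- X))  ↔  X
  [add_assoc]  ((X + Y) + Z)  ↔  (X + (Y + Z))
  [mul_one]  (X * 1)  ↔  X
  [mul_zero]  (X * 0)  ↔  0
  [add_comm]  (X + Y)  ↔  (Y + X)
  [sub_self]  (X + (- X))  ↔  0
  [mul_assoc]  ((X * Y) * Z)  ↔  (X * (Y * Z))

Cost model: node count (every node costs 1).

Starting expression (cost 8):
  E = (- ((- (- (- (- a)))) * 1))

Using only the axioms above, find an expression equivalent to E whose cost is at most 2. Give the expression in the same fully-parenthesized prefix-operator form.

1. [mul_one →] ((- (- (- (- a)))) * 1)  →  (- (- (- (- a))));  E = (- (- (- (- (- a)))))
2. [neg_neg →] (- (- (- a)))  →  (- a);  E = (- (- (- a)))
3. [neg_neg →] (- (- (- a)))  →  (- a);  cost 2 ≤ 2, done

(- a)   [cost 2]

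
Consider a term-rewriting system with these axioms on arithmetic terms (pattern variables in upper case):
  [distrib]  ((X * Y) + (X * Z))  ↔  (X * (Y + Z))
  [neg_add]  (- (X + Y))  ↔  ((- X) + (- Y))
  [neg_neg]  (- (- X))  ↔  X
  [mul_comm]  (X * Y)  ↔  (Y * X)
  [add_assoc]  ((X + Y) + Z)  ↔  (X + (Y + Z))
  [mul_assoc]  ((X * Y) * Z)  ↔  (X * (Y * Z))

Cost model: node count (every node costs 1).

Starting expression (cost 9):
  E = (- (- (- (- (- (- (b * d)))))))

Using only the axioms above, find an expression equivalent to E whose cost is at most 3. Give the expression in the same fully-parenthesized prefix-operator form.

(b * d)   [cost 3]

1. [neg_neg →] (- (- (- (- (- (- (b * d)))))))  →  (- (- (- (- (b * d)))))
2. [neg_neg →] (- (- (- (b * d))))  →  (- (b * d));  E = (- (- (b * d)))
3. [neg_neg →] (- (- (b * d)))  →  (b * d);  cost 3 ≤ 3, done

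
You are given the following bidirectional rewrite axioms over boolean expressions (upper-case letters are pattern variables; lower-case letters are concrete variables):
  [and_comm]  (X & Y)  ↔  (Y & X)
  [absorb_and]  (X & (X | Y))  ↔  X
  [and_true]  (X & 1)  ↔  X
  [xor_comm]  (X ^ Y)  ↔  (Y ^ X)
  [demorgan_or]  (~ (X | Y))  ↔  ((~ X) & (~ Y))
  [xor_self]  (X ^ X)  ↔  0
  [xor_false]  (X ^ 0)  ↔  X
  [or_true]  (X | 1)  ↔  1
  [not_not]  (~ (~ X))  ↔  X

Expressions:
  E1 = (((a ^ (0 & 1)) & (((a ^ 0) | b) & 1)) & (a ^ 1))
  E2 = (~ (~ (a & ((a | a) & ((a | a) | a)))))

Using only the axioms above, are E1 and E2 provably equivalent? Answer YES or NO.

All listed rules preserve value, hence provable equivalence implies equal values everywhere; look for a separating assignment.
a=1, b=0 gives E1 ↦ 0, E2 ↦ 1; values differ ⇒ not provably equivalent.

NO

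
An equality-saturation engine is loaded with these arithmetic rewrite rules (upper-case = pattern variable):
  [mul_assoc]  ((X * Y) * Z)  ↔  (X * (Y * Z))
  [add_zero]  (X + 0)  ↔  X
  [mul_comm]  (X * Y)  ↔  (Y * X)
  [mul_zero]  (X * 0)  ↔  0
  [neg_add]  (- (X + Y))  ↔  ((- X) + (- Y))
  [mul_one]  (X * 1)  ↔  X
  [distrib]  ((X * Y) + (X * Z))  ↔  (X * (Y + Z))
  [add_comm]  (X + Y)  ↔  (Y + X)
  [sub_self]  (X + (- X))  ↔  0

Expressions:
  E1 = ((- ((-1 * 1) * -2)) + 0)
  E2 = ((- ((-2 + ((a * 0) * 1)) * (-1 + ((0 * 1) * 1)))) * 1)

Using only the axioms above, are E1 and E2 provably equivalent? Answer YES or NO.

YES

1. [mul_comm →] ((-1 * 1) * -2)  →  (-2 * (-1 * 1));  E1 = ((- (-2 * (-1 * 1))) + 0)
2. [add_zero →] ((- (-2 * (-1 * 1))) + 0)  →  (- (-2 * (-1 * 1)))
3. [mul_one →] (-1 * 1)  →  -1;  E1 = (- (-2 * -1))
4. [add_zero ←] -2  →  (-2 + 0);  E1 = (- ((-2 + 0) * -1))
5. [add_zero ←] -1  →  (-1 + 0);  E1 = (- ((-2 + 0) * (-1 + 0)))
6. [mul_one ←] 0  →  (0 * 1);  E1 = (- ((-2 + (0 * 1)) * (-1 + 0)))
7. [mul_one ←] 0  →  (0 * 1);  E1 = (- ((-2 + (0 * 1)) * (-1 + (0 * 1))))
8. [mul_one ←] 0  →  (0 * 1);  E1 = (- ((-2 + (0 * 1)) * (-1 + ((0 * 1) * 1))))
9. [mul_zero ←] 0  →  (a * 0);  E1 = (- ((-2 + ((a * 0) * 1)) * (-1 + ((0 * 1) * 1))))
10. [mul_one ←] (- ((-2 + ((a * 0) * 1)) * (-1 + ((0 * 1) * 1))))  →  ((- ((-2 + ((a * 0) * 1)) * (-1 + ((0 * 1) * 1)))) * 1);  this is E2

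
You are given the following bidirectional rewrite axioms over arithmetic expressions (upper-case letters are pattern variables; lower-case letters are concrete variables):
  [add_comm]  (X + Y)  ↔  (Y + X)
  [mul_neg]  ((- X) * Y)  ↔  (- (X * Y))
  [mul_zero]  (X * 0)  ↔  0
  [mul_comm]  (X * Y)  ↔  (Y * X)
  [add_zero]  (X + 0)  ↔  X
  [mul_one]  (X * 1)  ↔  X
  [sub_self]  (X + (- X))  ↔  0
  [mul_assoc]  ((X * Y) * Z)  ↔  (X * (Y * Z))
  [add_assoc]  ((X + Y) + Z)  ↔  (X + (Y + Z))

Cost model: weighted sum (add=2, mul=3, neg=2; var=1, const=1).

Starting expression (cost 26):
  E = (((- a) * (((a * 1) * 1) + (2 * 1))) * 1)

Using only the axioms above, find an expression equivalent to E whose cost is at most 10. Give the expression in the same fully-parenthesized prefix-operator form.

1. [mul_one →] (a * 1)  →  a;  E = (((- a) * ((a * 1) + (2 * 1))) * 1)
2. [mul_comm →] ((- a) * ((a * 1) + (2 * 1)))  →  (((a * 1) + (2 * 1)) * (- a));  E = ((((a * 1) + (2 * 1)) * (- a)) * 1)
3. [mul_assoc →] ((((a * 1) + (2 * 1)) * (- a)) * 1)  →  (((a * 1) + (2 * 1)) * ((- a) * 1))
4. [mul_comm →] (((a * 1) + (2 * 1)) * ((- a) * 1))  →  (((- a) * 1) * ((a * 1) + (2 * 1)))
5. [mul_one →] ((- a) * 1)  →  (- a);  E = ((- a) * ((a * 1) + (2 * 1)))
6. [mul_one →] (2 * 1)  →  2;  E = ((- a) * ((a * 1) + 2))
7. [mul_one →] (a * 1)  →  a;  cost 10 ≤ 10, done

((- a) * (a + 2))   [cost 10]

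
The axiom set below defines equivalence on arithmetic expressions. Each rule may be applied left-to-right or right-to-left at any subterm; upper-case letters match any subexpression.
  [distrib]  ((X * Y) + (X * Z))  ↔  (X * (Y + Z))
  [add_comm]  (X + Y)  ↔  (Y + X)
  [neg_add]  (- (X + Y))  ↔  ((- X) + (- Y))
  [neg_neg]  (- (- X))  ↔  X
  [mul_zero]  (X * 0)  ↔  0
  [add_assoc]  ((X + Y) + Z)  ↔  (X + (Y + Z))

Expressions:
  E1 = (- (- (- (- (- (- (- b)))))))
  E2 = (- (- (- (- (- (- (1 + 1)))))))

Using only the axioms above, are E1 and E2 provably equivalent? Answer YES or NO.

NO

Every axiom is a valid identity, so a rewrite proof would force E1 and E2 to agree under every assignment.
At b=0: E1 = 0 but E2 = 2; they differ, so no derivation exists.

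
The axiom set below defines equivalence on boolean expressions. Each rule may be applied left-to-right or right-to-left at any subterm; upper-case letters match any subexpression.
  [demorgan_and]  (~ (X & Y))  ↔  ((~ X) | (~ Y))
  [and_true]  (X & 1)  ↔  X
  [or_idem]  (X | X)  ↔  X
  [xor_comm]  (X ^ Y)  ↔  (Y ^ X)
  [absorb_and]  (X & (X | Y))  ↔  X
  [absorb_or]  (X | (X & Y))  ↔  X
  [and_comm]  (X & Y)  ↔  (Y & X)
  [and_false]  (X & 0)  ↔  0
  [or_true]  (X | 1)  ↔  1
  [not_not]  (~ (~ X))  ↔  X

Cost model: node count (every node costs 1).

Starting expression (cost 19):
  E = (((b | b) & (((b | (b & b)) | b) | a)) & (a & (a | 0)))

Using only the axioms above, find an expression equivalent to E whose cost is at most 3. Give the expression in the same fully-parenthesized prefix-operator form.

1. [absorb_or →] (b | (b & b))  →  b;  E = (((b | b) & ((b | b) | a)) & (a & (a | 0)))
2. [absorb_and →] ((b | b) & ((b | b) | a))  →  (b | b);  E = ((b | b) & (a & (a | 0)))
3. [absorb_and →] (a & (a | 0))  →  a;  E = ((b | b) & a)
4. [or_idem →] (b | b)  →  b;  cost 3 ≤ 3, done

(b & a)   [cost 3]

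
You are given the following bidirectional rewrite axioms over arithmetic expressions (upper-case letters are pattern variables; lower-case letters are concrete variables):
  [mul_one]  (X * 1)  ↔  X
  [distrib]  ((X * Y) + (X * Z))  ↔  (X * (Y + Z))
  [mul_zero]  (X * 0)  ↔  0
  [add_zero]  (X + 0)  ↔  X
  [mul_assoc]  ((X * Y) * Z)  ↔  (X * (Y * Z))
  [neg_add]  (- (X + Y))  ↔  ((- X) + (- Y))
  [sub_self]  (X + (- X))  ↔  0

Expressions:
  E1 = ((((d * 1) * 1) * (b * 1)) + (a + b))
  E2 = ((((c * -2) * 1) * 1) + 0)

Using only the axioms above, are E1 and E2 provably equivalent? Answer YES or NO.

NO

All listed rules preserve value, hence provable equivalence implies equal values everywhere; look for a separating assignment.
a=0, b=0, c=1, d=0 gives E1 ↦ 0, E2 ↦ -2; values differ ⇒ not provably equivalent.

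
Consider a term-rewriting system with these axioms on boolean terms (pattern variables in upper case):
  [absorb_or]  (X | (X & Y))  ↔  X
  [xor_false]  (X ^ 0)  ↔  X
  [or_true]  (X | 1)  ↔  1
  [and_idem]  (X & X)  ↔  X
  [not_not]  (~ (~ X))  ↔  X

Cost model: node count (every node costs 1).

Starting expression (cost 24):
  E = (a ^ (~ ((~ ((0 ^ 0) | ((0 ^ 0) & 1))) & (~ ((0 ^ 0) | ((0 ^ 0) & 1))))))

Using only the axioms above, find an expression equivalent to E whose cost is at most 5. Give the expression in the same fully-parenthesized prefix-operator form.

(1) ((~ ((0 ^ 0) | ((0 ^ 0) & 1))) & (~ ((0 ^ 0) | ((0 ^ 0) & 1))))  =[and_idem →]=  (~ ((0 ^ 0) | ((0 ^ 0) & 1)))    ⊢ (a ^ (~ (~ ((0 ^ 0) | ((0 ^ 0) & 1)))))
(2) ((0 ^ 0) | ((0 ^ 0) & 1))  =[absorb_or →]=  (0 ^ 0)    ⊢ (a ^ (~ (~ (0 ^ 0))))
(3) (~ (~ (0 ^ 0)))  =[not_not →]=  (0 ^ 0)    ⊢ cost 5, within 5

(a ^ (0 ^ 0))   [cost 5]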